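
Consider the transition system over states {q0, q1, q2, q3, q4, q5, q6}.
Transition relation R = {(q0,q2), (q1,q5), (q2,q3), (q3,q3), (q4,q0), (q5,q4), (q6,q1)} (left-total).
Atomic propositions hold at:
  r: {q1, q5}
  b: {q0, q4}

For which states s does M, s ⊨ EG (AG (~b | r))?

{q2, q3}

Sat(~b) = {q1, q2, q3, q5, q6}
Sat(~b | r) = {q1, q2, q3, q5, q6}
AG (~b | r): greatest fixpoint, start Z0 = {q1, q2, q3, q5, q6}, keep only states in Sat with every successor in Z. Z1 = {q1, q2, q3, q6}; Z2 = {q2, q3, q6}; Z3 = {q2, q3}; fixed.
Sat(AG (~b | r)) = {q2, q3}
EG (AG (~b | r)): greatest fixpoint, start Z0 = {q2, q3}, keep only states in Sat with some successor in Z. Already a fixed point.
Sat(EG (AG (~b | r))) = {q2, q3}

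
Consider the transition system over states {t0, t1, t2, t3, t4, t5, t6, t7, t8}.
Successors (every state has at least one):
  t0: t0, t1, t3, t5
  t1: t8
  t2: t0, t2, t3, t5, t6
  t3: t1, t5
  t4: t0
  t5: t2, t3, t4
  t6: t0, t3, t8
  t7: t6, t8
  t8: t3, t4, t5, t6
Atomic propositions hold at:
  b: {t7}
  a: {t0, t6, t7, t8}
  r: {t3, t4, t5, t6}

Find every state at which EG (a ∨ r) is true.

{t0, t3, t4, t5, t6, t7, t8}

Sat(a ∨ r) = {t0, t3, t4, t5, t6, t7, t8}
EG (a ∨ r): greatest fixpoint, start Z0 = {t0, t3, t4, t5, t6, t7, t8}, keep only states in Sat with some successor in Z. Already a fixed point.
Sat(EG (a ∨ r)) = {t0, t3, t4, t5, t6, t7, t8}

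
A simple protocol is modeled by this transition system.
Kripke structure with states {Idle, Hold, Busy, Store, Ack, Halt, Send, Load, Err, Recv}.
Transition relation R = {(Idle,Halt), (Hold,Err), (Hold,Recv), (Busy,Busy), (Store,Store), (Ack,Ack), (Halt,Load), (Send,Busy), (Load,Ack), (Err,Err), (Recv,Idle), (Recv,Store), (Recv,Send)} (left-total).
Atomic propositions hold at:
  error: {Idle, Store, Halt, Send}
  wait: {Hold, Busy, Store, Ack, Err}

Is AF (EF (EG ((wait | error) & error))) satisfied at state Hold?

Sat(wait | error) = {Idle, Hold, Busy, Store, Ack, Halt, Send, Err}
Sat((wait | error) & error) = {Idle, Store, Halt, Send}
EG ((wait | error) & error): greatest fixpoint, start Z0 = {Idle, Store, Halt, Send}, keep only states in Sat with some successor in Z. Z1 = {Idle, Store}; Z2 = {Store}; fixed.
Sat(EG ((wait | error) & error)) = {Store}
EF (EG ((wait | error) & error)): least fixpoint, start Z0 = {Store}, add states with some successor in Z. Z1 = {Store, Recv}; Z2 = {Hold, Store, Recv}; fixed.
Sat(EF (EG ((wait | error) & error))) = {Hold, Store, Recv}
AF (EF (EG ((wait | error) & error))): least fixpoint, start Z0 = {Hold, Store, Recv}, add states with every successor in Z. Already a fixed point.
Sat(AF (EF (EG ((wait | error) & error)))) = {Hold, Store, Recv}
Hold ∈ Sat(AF (EF (EG ((wait | error) & error)))) = {Hold, Store, Recv}, so the formula holds at Hold.

Yes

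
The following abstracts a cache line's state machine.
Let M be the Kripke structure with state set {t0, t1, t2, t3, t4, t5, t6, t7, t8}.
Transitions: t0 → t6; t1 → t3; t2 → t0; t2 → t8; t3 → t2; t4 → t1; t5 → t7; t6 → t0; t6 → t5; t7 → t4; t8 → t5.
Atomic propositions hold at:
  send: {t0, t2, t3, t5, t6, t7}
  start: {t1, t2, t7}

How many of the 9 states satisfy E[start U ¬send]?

Sat(¬send) = {t1, t4, t8}
E[start U ¬send]: least fixpoint, start Z0 = Sat(¬send) = {t1, t4, t8}, add states in Sat(start) with some successor in Z. Z1 = {t1, t2, t4, t7, t8}; fixed.
Sat(E[start U ¬send]) = {t1, t2, t4, t7, t8}
|Sat(E[start U ¬send])| = |{t1, t2, t4, t7, t8}| = 5.

5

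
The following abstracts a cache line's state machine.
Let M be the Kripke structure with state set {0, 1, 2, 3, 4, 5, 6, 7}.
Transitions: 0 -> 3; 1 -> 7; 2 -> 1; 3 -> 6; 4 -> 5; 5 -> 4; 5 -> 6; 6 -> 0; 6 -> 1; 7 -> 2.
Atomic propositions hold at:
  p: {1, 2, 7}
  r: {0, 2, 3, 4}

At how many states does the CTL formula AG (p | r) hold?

3

Sat(p | r) = {0, 1, 2, 3, 4, 7}
AG (p | r): greatest fixpoint, start Z0 = {0, 1, 2, 3, 4, 7}, keep only states in Sat with every successor in Z. Z1 = {0, 1, 2, 7}; Z2 = {1, 2, 7}; fixed.
Sat(AG (p | r)) = {1, 2, 7}
|Sat(AG (p | r))| = |{1, 2, 7}| = 3.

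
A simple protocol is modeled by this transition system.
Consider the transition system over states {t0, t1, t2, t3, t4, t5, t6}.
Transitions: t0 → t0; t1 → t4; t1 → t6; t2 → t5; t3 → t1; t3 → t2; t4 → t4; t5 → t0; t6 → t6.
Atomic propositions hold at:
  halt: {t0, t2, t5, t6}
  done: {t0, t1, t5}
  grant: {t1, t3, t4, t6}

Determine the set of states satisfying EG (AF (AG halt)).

{t0, t2, t5, t6}

AG halt: greatest fixpoint, start Z0 = {t0, t2, t5, t6}, keep only states in Sat with every successor in Z. Already a fixed point.
Sat(AG halt) = {t0, t2, t5, t6}
AF (AG halt): least fixpoint, start Z0 = {t0, t2, t5, t6}, add states with every successor in Z. Already a fixed point.
Sat(AF (AG halt)) = {t0, t2, t5, t6}
EG (AF (AG halt)): greatest fixpoint, start Z0 = {t0, t2, t5, t6}, keep only states in Sat with some successor in Z. Already a fixed point.
Sat(EG (AF (AG halt))) = {t0, t2, t5, t6}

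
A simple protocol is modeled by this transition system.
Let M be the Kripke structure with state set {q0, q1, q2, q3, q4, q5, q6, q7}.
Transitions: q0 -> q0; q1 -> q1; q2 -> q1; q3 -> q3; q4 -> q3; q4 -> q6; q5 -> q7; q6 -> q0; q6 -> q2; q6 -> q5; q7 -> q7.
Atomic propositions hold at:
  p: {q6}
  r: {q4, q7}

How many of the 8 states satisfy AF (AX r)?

2

Sat(AX r) = {s : every successor in {q4, q7}} = {q5, q7}
AF (AX r): least fixpoint, start Z0 = {q5, q7}, add states with every successor in Z. Already a fixed point.
Sat(AF (AX r)) = {q5, q7}
|Sat(AF (AX r))| = |{q5, q7}| = 2.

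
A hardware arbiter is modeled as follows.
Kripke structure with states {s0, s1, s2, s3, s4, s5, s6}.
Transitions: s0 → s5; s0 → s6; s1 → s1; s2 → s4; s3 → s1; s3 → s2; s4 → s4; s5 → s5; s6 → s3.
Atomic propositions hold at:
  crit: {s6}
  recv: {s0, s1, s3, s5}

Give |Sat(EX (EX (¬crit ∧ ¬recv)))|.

Sat(¬crit) = {s0, s1, s2, s3, s4, s5}
Sat(¬recv) = {s2, s4, s6}
Sat(¬crit ∧ ¬recv) = {s2, s4}
Sat(EX (¬crit ∧ ¬recv)) = {s : some successor in {s2, s4}} = {s2, s3, s4}
Sat(EX (EX (¬crit ∧ ¬recv))) = {s : some successor in {s2, s3, s4}} = {s2, s3, s4, s6}
|Sat(EX (EX (¬crit ∧ ¬recv)))| = |{s2, s3, s4, s6}| = 4.

4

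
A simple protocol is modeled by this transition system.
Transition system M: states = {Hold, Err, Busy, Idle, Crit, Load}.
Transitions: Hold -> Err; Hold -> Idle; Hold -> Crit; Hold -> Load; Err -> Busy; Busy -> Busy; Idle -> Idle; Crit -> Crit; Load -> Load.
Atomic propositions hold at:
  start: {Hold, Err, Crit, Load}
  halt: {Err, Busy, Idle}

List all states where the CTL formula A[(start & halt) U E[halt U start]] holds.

{Hold, Err, Crit, Load}

Sat(start & halt) = {Err}
E[halt U start]: least fixpoint, start Z0 = Sat(start) = {Hold, Err, Crit, Load}, add states in Sat(halt) with some successor in Z. Already a fixed point.
Sat(E[halt U start]) = {Hold, Err, Crit, Load}
A[(start & halt) U E[halt U start]]: least fixpoint, start Z0 = Sat(E[halt U start]) = {Hold, Err, Crit, Load}, add states in Sat(start & halt) with every successor in Z. Already a fixed point.
Sat(A[(start & halt) U E[halt U start]]) = {Hold, Err, Crit, Load}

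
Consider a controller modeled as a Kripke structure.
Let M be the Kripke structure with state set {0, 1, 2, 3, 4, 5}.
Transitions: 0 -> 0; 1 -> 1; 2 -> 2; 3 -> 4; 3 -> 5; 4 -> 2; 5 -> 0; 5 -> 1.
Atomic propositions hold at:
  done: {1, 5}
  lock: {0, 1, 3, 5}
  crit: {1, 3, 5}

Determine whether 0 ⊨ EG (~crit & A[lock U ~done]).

Yes

Sat(~crit) = {0, 2, 4}
Sat(~done) = {0, 2, 3, 4}
A[lock U ~done]: least fixpoint, start Z0 = Sat(~done) = {0, 2, 3, 4}, add states in Sat(lock) with every successor in Z. Already a fixed point.
Sat(A[lock U ~done]) = {0, 2, 3, 4}
Sat(~crit & A[lock U ~done]) = {0, 2, 4}
EG (~crit & A[lock U ~done]): greatest fixpoint, start Z0 = {0, 2, 4}, keep only states in Sat with some successor in Z. Already a fixed point.
Sat(EG (~crit & A[lock U ~done])) = {0, 2, 4}
0 ∈ Sat(EG (~crit & A[lock U ~done])) = {0, 2, 4}, so the formula holds at 0.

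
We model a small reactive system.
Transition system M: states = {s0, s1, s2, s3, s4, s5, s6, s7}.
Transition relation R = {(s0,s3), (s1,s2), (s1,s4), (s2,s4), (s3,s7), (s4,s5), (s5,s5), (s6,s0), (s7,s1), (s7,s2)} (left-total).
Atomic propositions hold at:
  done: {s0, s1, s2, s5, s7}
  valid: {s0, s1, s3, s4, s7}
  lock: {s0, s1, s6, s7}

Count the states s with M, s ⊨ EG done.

1

EG done: greatest fixpoint, start Z0 = {s0, s1, s2, s5, s7}, keep only states in Sat with some successor in Z. Z1 = {s1, s5, s7}; Z2 = {s5, s7}; Z3 = {s5}; fixed.
Sat(EG done) = {s5}
|Sat(EG done)| = |{s5}| = 1.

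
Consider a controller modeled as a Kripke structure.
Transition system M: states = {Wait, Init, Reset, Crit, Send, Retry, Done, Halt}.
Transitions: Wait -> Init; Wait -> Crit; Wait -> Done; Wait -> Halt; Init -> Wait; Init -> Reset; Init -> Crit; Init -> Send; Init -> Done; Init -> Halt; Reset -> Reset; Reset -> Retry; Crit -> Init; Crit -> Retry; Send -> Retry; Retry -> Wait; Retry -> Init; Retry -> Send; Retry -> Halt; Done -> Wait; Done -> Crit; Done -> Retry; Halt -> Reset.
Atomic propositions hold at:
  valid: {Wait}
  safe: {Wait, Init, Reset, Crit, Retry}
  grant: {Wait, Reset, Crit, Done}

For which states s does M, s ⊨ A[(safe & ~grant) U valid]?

Sat(~grant) = {Init, Send, Retry, Halt}
Sat(safe & ~grant) = {Init, Retry}
A[(safe & ~grant) U valid]: least fixpoint, start Z0 = Sat(valid) = {Wait}, add states in Sat(safe & ~grant) with every successor in Z. Already a fixed point.
Sat(A[(safe & ~grant) U valid]) = {Wait}

{Wait}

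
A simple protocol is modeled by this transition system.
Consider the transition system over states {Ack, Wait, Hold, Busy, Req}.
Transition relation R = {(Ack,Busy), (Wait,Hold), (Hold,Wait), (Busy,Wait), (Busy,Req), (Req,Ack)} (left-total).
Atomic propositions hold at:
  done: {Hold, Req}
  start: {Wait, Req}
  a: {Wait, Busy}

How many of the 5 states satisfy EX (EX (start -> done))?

4

Sat(start -> done) = {Ack, Hold, Busy, Req}
Sat(EX (start -> done)) = {s : some successor in {Ack, Hold, Busy, Req}} = {Ack, Wait, Busy, Req}
Sat(EX (EX (start -> done))) = {s : some successor in {Ack, Wait, Busy, Req}} = {Ack, Hold, Busy, Req}
|Sat(EX (EX (start -> done)))| = |{Ack, Hold, Busy, Req}| = 4.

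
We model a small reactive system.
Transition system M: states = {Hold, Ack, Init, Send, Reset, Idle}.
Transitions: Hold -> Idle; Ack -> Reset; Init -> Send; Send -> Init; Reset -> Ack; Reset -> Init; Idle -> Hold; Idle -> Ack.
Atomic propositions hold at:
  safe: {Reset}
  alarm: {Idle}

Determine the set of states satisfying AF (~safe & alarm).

Sat(~safe) = {Hold, Ack, Init, Send, Idle}
Sat(~safe & alarm) = {Idle}
AF (~safe & alarm): least fixpoint, start Z0 = {Idle}, add states with every successor in Z. Z1 = {Hold, Idle}; fixed.
Sat(AF (~safe & alarm)) = {Hold, Idle}

{Hold, Idle}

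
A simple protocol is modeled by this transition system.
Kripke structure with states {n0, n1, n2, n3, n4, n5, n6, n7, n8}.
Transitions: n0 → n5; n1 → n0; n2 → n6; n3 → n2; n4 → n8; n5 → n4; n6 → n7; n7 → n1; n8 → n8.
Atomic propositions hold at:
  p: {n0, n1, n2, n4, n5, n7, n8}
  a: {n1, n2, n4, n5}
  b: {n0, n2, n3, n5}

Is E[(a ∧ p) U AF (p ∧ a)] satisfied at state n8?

Sat(a ∧ p) = {n1, n2, n4, n5}
Sat(p ∧ a) = {n1, n2, n4, n5}
AF (p ∧ a): least fixpoint, start Z0 = {n1, n2, n4, n5}, add states with every successor in Z. Z1 = {n0, n1, n2, n3, n4, n5, n7}; Z2 = {n0, n1, n2, n3, n4, n5, n6, n7}; fixed.
Sat(AF (p ∧ a)) = {n0, n1, n2, n3, n4, n5, n6, n7}
E[(a ∧ p) U AF (p ∧ a)]: least fixpoint, start Z0 = Sat(AF (p ∧ a)) = {n0, n1, n2, n3, n4, n5, n6, n7}, add states in Sat(a ∧ p) with some successor in Z. Already a fixed point.
Sat(E[(a ∧ p) U AF (p ∧ a)]) = {n0, n1, n2, n3, n4, n5, n6, n7}
n8 ∉ Sat(E[(a ∧ p) U AF (p ∧ a)]) = {n0, n1, n2, n3, n4, n5, n6, n7}, so the formula does not hold at n8.

No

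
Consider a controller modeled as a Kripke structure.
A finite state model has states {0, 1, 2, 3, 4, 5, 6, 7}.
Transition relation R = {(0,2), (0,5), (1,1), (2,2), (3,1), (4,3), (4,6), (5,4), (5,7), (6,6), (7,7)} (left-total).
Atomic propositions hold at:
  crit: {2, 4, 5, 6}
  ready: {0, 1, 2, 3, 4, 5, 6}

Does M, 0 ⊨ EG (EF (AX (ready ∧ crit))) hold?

Sat(ready ∧ crit) = {2, 4, 5, 6}
Sat(AX (ready ∧ crit)) = {s : every successor in {2, 4, 5, 6}} = {0, 2, 6}
EF (AX (ready ∧ crit)): least fixpoint, start Z0 = {0, 2, 6}, add states with some successor in Z. Z1 = {0, 2, 4, 6}; Z2 = {0, 2, 4, 5, 6}; fixed.
Sat(EF (AX (ready ∧ crit))) = {0, 2, 4, 5, 6}
EG (EF (AX (ready ∧ crit))): greatest fixpoint, start Z0 = {0, 2, 4, 5, 6}, keep only states in Sat with some successor in Z. Already a fixed point.
Sat(EG (EF (AX (ready ∧ crit)))) = {0, 2, 4, 5, 6}
0 ∈ Sat(EG (EF (AX (ready ∧ crit)))) = {0, 2, 4, 5, 6}, so the formula holds at 0.

Yes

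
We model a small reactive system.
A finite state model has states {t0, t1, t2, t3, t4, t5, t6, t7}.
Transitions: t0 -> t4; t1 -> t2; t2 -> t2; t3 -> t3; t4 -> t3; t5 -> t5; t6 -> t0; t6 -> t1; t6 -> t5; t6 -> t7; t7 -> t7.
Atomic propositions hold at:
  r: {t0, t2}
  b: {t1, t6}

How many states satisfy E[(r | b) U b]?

Sat(r | b) = {t0, t1, t2, t6}
E[(r | b) U b]: least fixpoint, start Z0 = Sat(b) = {t1, t6}, add states in Sat(r | b) with some successor in Z. Already a fixed point.
Sat(E[(r | b) U b]) = {t1, t6}
|Sat(E[(r | b) U b])| = |{t1, t6}| = 2.

2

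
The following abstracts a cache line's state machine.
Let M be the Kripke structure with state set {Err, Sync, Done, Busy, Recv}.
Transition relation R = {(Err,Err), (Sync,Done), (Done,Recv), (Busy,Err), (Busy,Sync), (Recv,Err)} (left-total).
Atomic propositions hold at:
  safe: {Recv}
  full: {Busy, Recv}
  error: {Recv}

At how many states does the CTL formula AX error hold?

1

Sat(AX error) = {s : every successor in {Recv}} = {Done}
|Sat(AX error)| = |{Done}| = 1.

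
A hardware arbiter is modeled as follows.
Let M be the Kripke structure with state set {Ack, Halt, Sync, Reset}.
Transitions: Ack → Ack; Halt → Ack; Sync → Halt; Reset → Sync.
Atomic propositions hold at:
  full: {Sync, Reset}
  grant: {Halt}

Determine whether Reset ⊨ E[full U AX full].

Yes

Sat(AX full) = {s : every successor in {Sync, Reset}} = {Reset}
E[full U AX full]: least fixpoint, start Z0 = Sat(AX full) = {Reset}, add states in Sat(full) with some successor in Z. Already a fixed point.
Sat(E[full U AX full]) = {Reset}
Reset ∈ Sat(E[full U AX full]) = {Reset}, so the formula holds at Reset.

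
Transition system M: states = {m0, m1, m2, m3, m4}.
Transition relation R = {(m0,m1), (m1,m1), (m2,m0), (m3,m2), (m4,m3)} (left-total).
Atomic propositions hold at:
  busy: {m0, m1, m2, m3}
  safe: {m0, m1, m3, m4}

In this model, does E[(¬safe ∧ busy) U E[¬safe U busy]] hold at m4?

Sat(¬safe) = {m2}
Sat(¬safe ∧ busy) = {m2}
E[¬safe U busy]: least fixpoint, start Z0 = Sat(busy) = {m0, m1, m2, m3}, add states in Sat(¬safe) with some successor in Z. Already a fixed point.
Sat(E[¬safe U busy]) = {m0, m1, m2, m3}
E[(¬safe ∧ busy) U E[¬safe U busy]]: least fixpoint, start Z0 = Sat(E[¬safe U busy]) = {m0, m1, m2, m3}, add states in Sat(¬safe ∧ busy) with some successor in Z. Already a fixed point.
Sat(E[(¬safe ∧ busy) U E[¬safe U busy]]) = {m0, m1, m2, m3}
m4 ∉ Sat(E[(¬safe ∧ busy) U E[¬safe U busy]]) = {m0, m1, m2, m3}, so the formula does not hold at m4.

No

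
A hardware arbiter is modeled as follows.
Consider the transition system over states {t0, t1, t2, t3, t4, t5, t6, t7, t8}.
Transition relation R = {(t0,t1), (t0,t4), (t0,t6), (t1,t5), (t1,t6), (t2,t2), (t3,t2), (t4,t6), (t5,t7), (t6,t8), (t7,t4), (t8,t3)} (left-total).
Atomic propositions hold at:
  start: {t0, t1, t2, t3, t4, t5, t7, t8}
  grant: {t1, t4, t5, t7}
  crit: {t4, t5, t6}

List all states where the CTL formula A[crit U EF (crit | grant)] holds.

{t0, t1, t4, t5, t6, t7}

Sat(crit | grant) = {t1, t4, t5, t6, t7}
EF (crit | grant): least fixpoint, start Z0 = {t1, t4, t5, t6, t7}, add states with some successor in Z. Z1 = {t0, t1, t4, t5, t6, t7}; fixed.
Sat(EF (crit | grant)) = {t0, t1, t4, t5, t6, t7}
A[crit U EF (crit | grant)]: least fixpoint, start Z0 = Sat(EF (crit | grant)) = {t0, t1, t4, t5, t6, t7}, add states in Sat(crit) with every successor in Z. Already a fixed point.
Sat(A[crit U EF (crit | grant)]) = {t0, t1, t4, t5, t6, t7}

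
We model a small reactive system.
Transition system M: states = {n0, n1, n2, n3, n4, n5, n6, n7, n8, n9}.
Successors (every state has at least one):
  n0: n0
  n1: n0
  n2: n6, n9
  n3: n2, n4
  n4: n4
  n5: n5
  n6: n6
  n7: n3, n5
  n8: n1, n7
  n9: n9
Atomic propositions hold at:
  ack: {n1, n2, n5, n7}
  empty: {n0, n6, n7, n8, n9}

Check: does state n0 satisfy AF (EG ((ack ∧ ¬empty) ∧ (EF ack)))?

No

Sat(¬empty) = {n1, n2, n3, n4, n5}
Sat(ack ∧ ¬empty) = {n1, n2, n5}
EF ack: least fixpoint, start Z0 = {n1, n2, n5, n7}, add states with some successor in Z. Z1 = {n1, n2, n3, n5, n7, n8}; fixed.
Sat(EF ack) = {n1, n2, n3, n5, n7, n8}
Sat((ack ∧ ¬empty) ∧ (EF ack)) = {n1, n2, n5}
EG ((ack ∧ ¬empty) ∧ (EF ack)): greatest fixpoint, start Z0 = {n1, n2, n5}, keep only states in Sat with some successor in Z. Z1 = {n5}; fixed.
Sat(EG ((ack ∧ ¬empty) ∧ (EF ack))) = {n5}
AF (EG ((ack ∧ ¬empty) ∧ (EF ack))): least fixpoint, start Z0 = {n5}, add states with every successor in Z. Already a fixed point.
Sat(AF (EG ((ack ∧ ¬empty) ∧ (EF ack)))) = {n5}
n0 ∉ Sat(AF (EG ((ack ∧ ¬empty) ∧ (EF ack)))) = {n5}, so the formula does not hold at n0.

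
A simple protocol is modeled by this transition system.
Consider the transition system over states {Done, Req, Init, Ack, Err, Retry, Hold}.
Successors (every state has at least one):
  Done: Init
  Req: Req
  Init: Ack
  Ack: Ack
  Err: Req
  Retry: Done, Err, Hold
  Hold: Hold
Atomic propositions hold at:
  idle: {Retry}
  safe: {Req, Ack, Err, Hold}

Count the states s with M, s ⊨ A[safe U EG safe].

4

EG safe: greatest fixpoint, start Z0 = {Req, Ack, Err, Hold}, keep only states in Sat with some successor in Z. Already a fixed point.
Sat(EG safe) = {Req, Ack, Err, Hold}
A[safe U EG safe]: least fixpoint, start Z0 = Sat(EG safe) = {Req, Ack, Err, Hold}, add states in Sat(safe) with every successor in Z. Already a fixed point.
Sat(A[safe U EG safe]) = {Req, Ack, Err, Hold}
|Sat(A[safe U EG safe])| = |{Req, Ack, Err, Hold}| = 4.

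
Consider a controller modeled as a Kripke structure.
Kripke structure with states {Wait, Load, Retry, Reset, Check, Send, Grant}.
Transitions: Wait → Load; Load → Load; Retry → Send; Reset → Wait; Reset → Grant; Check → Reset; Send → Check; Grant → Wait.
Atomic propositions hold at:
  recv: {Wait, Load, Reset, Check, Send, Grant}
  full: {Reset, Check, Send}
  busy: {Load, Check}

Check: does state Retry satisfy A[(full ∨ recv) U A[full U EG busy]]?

No

Sat(full ∨ recv) = {Wait, Load, Reset, Check, Send, Grant}
EG busy: greatest fixpoint, start Z0 = {Load, Check}, keep only states in Sat with some successor in Z. Z1 = {Load}; fixed.
Sat(EG busy) = {Load}
A[full U EG busy]: least fixpoint, start Z0 = Sat(EG busy) = {Load}, add states in Sat(full) with every successor in Z. Already a fixed point.
Sat(A[full U EG busy]) = {Load}
A[(full ∨ recv) U A[full U EG busy]]: least fixpoint, start Z0 = Sat(A[full U EG busy]) = {Load}, add states in Sat(full ∨ recv) with every successor in Z. Z1 = {Wait, Load}; Z2 = {Wait, Load, Grant}; Z3 = {Wait, Load, Reset, Grant}; Z4 = {Wait, Load, Reset, Check, Grant}; Z5 = {Wait, Load, Reset, Check, Send, Grant}; fixed.
Sat(A[(full ∨ recv) U A[full U EG busy]]) = {Wait, Load, Reset, Check, Send, Grant}
Retry ∉ Sat(A[(full ∨ recv) U A[full U EG busy]]) = {Wait, Load, Reset, Check, Send, Grant}, so the formula does not hold at Retry.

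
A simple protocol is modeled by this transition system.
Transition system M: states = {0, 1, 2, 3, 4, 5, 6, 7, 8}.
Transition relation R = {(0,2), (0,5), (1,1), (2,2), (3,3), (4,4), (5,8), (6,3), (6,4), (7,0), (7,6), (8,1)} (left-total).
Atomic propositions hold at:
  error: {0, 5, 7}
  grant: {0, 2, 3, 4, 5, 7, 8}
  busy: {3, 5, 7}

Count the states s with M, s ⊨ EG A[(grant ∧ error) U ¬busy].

Sat(grant ∧ error) = {0, 5, 7}
Sat(¬busy) = {0, 1, 2, 4, 6, 8}
A[(grant ∧ error) U ¬busy]: least fixpoint, start Z0 = Sat(¬busy) = {0, 1, 2, 4, 6, 8}, add states in Sat(grant ∧ error) with every successor in Z. Z1 = {0, 1, 2, 4, 5, 6, 7, 8}; fixed.
Sat(A[(grant ∧ error) U ¬busy]) = {0, 1, 2, 4, 5, 6, 7, 8}
EG A[(grant ∧ error) U ¬busy]: greatest fixpoint, start Z0 = {0, 1, 2, 4, 5, 6, 7, 8}, keep only states in Sat with some successor in Z. Already a fixed point.
Sat(EG A[(grant ∧ error) U ¬busy]) = {0, 1, 2, 4, 5, 6, 7, 8}
|Sat(EG A[(grant ∧ error) U ¬busy])| = |{0, 1, 2, 4, 5, 6, 7, 8}| = 8.

8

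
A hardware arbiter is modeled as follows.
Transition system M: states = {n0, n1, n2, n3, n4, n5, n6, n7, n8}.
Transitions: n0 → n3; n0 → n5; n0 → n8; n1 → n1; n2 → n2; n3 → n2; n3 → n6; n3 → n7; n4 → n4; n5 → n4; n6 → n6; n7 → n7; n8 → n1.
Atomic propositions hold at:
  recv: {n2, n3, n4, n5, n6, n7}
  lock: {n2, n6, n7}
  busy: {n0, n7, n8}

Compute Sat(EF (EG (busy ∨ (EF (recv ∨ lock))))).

Sat(recv ∨ lock) = {n2, n3, n4, n5, n6, n7}
EF (recv ∨ lock): least fixpoint, start Z0 = {n2, n3, n4, n5, n6, n7}, add states with some successor in Z. Z1 = {n0, n2, n3, n4, n5, n6, n7}; fixed.
Sat(EF (recv ∨ lock)) = {n0, n2, n3, n4, n5, n6, n7}
Sat(busy ∨ (EF (recv ∨ lock))) = {n0, n2, n3, n4, n5, n6, n7, n8}
EG (busy ∨ (EF (recv ∨ lock))): greatest fixpoint, start Z0 = {n0, n2, n3, n4, n5, n6, n7, n8}, keep only states in Sat with some successor in Z. Z1 = {n0, n2, n3, n4, n5, n6, n7}; fixed.
Sat(EG (busy ∨ (EF (recv ∨ lock)))) = {n0, n2, n3, n4, n5, n6, n7}
EF (EG (busy ∨ (EF (recv ∨ lock)))): least fixpoint, start Z0 = {n0, n2, n3, n4, n5, n6, n7}, add states with some successor in Z. Already a fixed point.
Sat(EF (EG (busy ∨ (EF (recv ∨ lock))))) = {n0, n2, n3, n4, n5, n6, n7}

{n0, n2, n3, n4, n5, n6, n7}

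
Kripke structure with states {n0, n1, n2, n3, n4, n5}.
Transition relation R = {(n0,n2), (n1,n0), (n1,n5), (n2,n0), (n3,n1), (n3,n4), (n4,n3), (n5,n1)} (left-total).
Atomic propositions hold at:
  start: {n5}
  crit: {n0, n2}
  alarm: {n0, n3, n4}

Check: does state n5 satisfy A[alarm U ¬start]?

Sat(¬start) = {n0, n1, n2, n3, n4}
A[alarm U ¬start]: least fixpoint, start Z0 = Sat(¬start) = {n0, n1, n2, n3, n4}, add states in Sat(alarm) with every successor in Z. Already a fixed point.
Sat(A[alarm U ¬start]) = {n0, n1, n2, n3, n4}
n5 ∉ Sat(A[alarm U ¬start]) = {n0, n1, n2, n3, n4}, so the formula does not hold at n5.

No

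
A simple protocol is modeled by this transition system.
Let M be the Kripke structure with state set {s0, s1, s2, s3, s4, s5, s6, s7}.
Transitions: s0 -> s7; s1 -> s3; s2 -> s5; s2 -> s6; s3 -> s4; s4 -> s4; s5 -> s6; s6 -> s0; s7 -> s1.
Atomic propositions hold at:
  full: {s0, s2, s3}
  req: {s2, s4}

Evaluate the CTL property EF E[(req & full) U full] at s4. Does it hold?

No

Sat(req & full) = {s2}
E[(req & full) U full]: least fixpoint, start Z0 = Sat(full) = {s0, s2, s3}, add states in Sat(req & full) with some successor in Z. Already a fixed point.
Sat(E[(req & full) U full]) = {s0, s2, s3}
EF E[(req & full) U full]: least fixpoint, start Z0 = {s0, s2, s3}, add states with some successor in Z. Z1 = {s0, s1, s2, s3, s6}; Z2 = {s0, s1, s2, s3, s5, s6, s7}; fixed.
Sat(EF E[(req & full) U full]) = {s0, s1, s2, s3, s5, s6, s7}
s4 ∉ Sat(EF E[(req & full) U full]) = {s0, s1, s2, s3, s5, s6, s7}, so the formula does not hold at s4.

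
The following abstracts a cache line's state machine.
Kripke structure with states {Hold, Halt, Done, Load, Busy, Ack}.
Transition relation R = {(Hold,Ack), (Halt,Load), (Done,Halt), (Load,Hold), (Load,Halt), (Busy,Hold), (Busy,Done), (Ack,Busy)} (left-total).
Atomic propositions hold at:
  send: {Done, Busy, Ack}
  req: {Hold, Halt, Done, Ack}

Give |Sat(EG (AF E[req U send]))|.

E[req U send]: least fixpoint, start Z0 = Sat(send) = {Done, Busy, Ack}, add states in Sat(req) with some successor in Z. Z1 = {Hold, Done, Busy, Ack}; fixed.
Sat(E[req U send]) = {Hold, Done, Busy, Ack}
AF E[req U send]: least fixpoint, start Z0 = {Hold, Done, Busy, Ack}, add states with every successor in Z. Already a fixed point.
Sat(AF E[req U send]) = {Hold, Done, Busy, Ack}
EG (AF E[req U send]): greatest fixpoint, start Z0 = {Hold, Done, Busy, Ack}, keep only states in Sat with some successor in Z. Z1 = {Hold, Busy, Ack}; fixed.
Sat(EG (AF E[req U send])) = {Hold, Busy, Ack}
|Sat(EG (AF E[req U send]))| = |{Hold, Busy, Ack}| = 3.

3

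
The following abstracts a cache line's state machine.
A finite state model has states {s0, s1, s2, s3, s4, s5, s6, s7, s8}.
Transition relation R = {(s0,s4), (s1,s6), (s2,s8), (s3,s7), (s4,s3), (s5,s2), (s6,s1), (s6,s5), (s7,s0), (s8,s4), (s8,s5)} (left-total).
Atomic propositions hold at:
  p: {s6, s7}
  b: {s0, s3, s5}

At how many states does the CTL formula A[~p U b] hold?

Sat(~p) = {s0, s1, s2, s3, s4, s5, s8}
A[~p U b]: least fixpoint, start Z0 = Sat(b) = {s0, s3, s5}, add states in Sat(~p) with every successor in Z. Z1 = {s0, s3, s4, s5}; Z2 = {s0, s3, s4, s5, s8}; Z3 = {s0, s2, s3, s4, s5, s8}; fixed.
Sat(A[~p U b]) = {s0, s2, s3, s4, s5, s8}
|Sat(A[~p U b])| = |{s0, s2, s3, s4, s5, s8}| = 6.

6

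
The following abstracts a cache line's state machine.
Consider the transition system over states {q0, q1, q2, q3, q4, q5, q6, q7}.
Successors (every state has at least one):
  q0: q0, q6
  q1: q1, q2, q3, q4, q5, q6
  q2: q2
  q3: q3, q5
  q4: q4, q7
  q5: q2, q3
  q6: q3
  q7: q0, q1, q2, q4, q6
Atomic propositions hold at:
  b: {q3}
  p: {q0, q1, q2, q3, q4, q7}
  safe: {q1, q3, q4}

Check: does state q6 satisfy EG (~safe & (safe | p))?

No

Sat(~safe) = {q0, q2, q5, q6, q7}
Sat(safe | p) = {q0, q1, q2, q3, q4, q7}
Sat(~safe & (safe | p)) = {q0, q2, q7}
EG (~safe & (safe | p)): greatest fixpoint, start Z0 = {q0, q2, q7}, keep only states in Sat with some successor in Z. Already a fixed point.
Sat(EG (~safe & (safe | p))) = {q0, q2, q7}
q6 ∉ Sat(EG (~safe & (safe | p))) = {q0, q2, q7}, so the formula does not hold at q6.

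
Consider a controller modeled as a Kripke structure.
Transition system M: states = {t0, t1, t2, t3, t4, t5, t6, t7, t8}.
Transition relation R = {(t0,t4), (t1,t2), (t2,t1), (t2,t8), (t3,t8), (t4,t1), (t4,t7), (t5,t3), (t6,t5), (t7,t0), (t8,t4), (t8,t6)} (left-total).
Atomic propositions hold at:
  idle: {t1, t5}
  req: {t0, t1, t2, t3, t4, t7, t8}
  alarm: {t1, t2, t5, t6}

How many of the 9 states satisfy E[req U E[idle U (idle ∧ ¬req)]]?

Sat(¬req) = {t5, t6}
Sat(idle ∧ ¬req) = {t5}
E[idle U (idle ∧ ¬req)]: least fixpoint, start Z0 = Sat((idle ∧ ¬req)) = {t5}, add states in Sat(idle) with some successor in Z. Already a fixed point.
Sat(E[idle U (idle ∧ ¬req)]) = {t5}
E[req U E[idle U (idle ∧ ¬req)]]: least fixpoint, start Z0 = Sat(E[idle U (idle ∧ ¬req)]) = {t5}, add states in Sat(req) with some successor in Z. Already a fixed point.
Sat(E[req U E[idle U (idle ∧ ¬req)]]) = {t5}
|Sat(E[req U E[idle U (idle ∧ ¬req)]])| = |{t5}| = 1.

1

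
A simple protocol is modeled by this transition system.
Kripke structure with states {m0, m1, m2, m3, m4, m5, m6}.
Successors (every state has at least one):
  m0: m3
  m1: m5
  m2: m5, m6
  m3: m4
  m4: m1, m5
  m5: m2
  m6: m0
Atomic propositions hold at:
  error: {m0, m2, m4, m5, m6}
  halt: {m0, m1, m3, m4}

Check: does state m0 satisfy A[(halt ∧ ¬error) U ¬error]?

Sat(¬error) = {m1, m3}
Sat(halt ∧ ¬error) = {m1, m3}
A[(halt ∧ ¬error) U ¬error]: least fixpoint, start Z0 = Sat(¬error) = {m1, m3}, add states in Sat(halt ∧ ¬error) with every successor in Z. Already a fixed point.
Sat(A[(halt ∧ ¬error) U ¬error]) = {m1, m3}
m0 ∉ Sat(A[(halt ∧ ¬error) U ¬error]) = {m1, m3}, so the formula does not hold at m0.

No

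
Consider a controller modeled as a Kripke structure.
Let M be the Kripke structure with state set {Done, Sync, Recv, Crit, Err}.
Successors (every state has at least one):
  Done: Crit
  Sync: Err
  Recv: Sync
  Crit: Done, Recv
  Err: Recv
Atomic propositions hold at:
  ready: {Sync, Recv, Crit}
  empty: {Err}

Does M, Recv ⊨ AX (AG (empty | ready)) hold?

Yes

Sat(empty | ready) = {Sync, Recv, Crit, Err}
AG (empty | ready): greatest fixpoint, start Z0 = {Sync, Recv, Crit, Err}, keep only states in Sat with every successor in Z. Z1 = {Sync, Recv, Err}; fixed.
Sat(AG (empty | ready)) = {Sync, Recv, Err}
Sat(AX (AG (empty | ready))) = {s : every successor in {Sync, Recv, Err}} = {Sync, Recv, Err}
Recv ∈ Sat(AX (AG (empty | ready))) = {Sync, Recv, Err}, so the formula holds at Recv.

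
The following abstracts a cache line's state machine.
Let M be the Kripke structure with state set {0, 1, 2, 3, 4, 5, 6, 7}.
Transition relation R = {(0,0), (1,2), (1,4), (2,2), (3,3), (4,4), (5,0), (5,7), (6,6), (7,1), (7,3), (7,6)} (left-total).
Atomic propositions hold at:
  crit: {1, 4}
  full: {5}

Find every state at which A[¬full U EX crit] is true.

{1, 4, 7}

Sat(¬full) = {0, 1, 2, 3, 4, 6, 7}
Sat(EX crit) = {s : some successor in {1, 4}} = {1, 4, 7}
A[¬full U EX crit]: least fixpoint, start Z0 = Sat(EX crit) = {1, 4, 7}, add states in Sat(¬full) with every successor in Z. Already a fixed point.
Sat(A[¬full U EX crit]) = {1, 4, 7}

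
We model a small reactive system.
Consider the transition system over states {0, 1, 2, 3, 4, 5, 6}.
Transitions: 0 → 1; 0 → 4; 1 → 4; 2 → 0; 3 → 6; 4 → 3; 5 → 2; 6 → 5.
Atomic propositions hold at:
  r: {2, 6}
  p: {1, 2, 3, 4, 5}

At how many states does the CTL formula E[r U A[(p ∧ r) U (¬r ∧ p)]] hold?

Sat(p ∧ r) = {2}
Sat(¬r) = {0, 1, 3, 4, 5}
Sat(¬r ∧ p) = {1, 3, 4, 5}
A[(p ∧ r) U (¬r ∧ p)]: least fixpoint, start Z0 = Sat((¬r ∧ p)) = {1, 3, 4, 5}, add states in Sat(p ∧ r) with every successor in Z. Already a fixed point.
Sat(A[(p ∧ r) U (¬r ∧ p)]) = {1, 3, 4, 5}
E[r U A[(p ∧ r) U (¬r ∧ p)]]: least fixpoint, start Z0 = Sat(A[(p ∧ r) U (¬r ∧ p)]) = {1, 3, 4, 5}, add states in Sat(r) with some successor in Z. Z1 = {1, 3, 4, 5, 6}; fixed.
Sat(E[r U A[(p ∧ r) U (¬r ∧ p)]]) = {1, 3, 4, 5, 6}
|Sat(E[r U A[(p ∧ r) U (¬r ∧ p)]])| = |{1, 3, 4, 5, 6}| = 5.

5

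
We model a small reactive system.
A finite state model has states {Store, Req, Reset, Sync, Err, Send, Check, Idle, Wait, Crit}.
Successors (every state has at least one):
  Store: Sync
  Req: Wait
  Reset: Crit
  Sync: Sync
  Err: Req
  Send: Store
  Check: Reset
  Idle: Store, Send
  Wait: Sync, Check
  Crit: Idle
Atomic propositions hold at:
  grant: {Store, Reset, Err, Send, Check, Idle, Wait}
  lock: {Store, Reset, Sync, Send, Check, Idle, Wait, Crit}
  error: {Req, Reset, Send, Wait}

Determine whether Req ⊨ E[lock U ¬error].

No

Sat(¬error) = {Store, Sync, Err, Check, Idle, Crit}
E[lock U ¬error]: least fixpoint, start Z0 = Sat(¬error) = {Store, Sync, Err, Check, Idle, Crit}, add states in Sat(lock) with some successor in Z. Z1 = {Store, Reset, Sync, Err, Send, Check, Idle, Wait, Crit}; fixed.
Sat(E[lock U ¬error]) = {Store, Reset, Sync, Err, Send, Check, Idle, Wait, Crit}
Req ∉ Sat(E[lock U ¬error]) = {Store, Reset, Sync, Err, Send, Check, Idle, Wait, Crit}, so the formula does not hold at Req.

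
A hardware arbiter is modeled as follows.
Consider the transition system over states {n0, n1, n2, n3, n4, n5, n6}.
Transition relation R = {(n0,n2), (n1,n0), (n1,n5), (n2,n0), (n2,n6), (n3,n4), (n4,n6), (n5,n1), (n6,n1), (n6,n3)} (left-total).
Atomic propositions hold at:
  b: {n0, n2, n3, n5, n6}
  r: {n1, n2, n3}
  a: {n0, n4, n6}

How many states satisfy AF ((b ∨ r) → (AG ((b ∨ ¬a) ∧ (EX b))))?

Sat(b ∨ r) = {n0, n1, n2, n3, n5, n6}
Sat(¬a) = {n1, n2, n3, n5}
Sat(b ∨ ¬a) = {n0, n1, n2, n3, n5, n6}
Sat(EX b) = {s : some successor in {n0, n2, n3, n5, n6}} = {n0, n1, n2, n4, n6}
Sat((b ∨ ¬a) ∧ (EX b)) = {n0, n1, n2, n6}
AG ((b ∨ ¬a) ∧ (EX b)): greatest fixpoint, start Z0 = {n0, n1, n2, n6}, keep only states in Sat with every successor in Z. Z1 = {n0, n2}; Z2 = {n0}; Z3 = ∅; fixed.
Sat(AG ((b ∨ ¬a) ∧ (EX b))) = ∅
Sat((b ∨ r) → (AG ((b ∨ ¬a) ∧ (EX b)))) = {n4}
AF ((b ∨ r) → (AG ((b ∨ ¬a) ∧ (EX b)))): least fixpoint, start Z0 = {n4}, add states with every successor in Z. Z1 = {n3, n4}; fixed.
Sat(AF ((b ∨ r) → (AG ((b ∨ ¬a) ∧ (EX b))))) = {n3, n4}
|Sat(AF ((b ∨ r) → (AG ((b ∨ ¬a) ∧ (EX b)))))| = |{n3, n4}| = 2.

2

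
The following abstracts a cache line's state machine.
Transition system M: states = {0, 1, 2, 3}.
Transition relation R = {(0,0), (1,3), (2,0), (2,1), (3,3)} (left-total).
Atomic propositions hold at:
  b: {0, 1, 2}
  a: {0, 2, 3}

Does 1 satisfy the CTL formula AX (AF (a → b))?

Sat(a → b) = {0, 1, 2}
AF (a → b): least fixpoint, start Z0 = {0, 1, 2}, add states with every successor in Z. Already a fixed point.
Sat(AF (a → b)) = {0, 1, 2}
Sat(AX (AF (a → b))) = {s : every successor in {0, 1, 2}} = {0, 2}
1 ∉ Sat(AX (AF (a → b))) = {0, 2}, so the formula does not hold at 1.

No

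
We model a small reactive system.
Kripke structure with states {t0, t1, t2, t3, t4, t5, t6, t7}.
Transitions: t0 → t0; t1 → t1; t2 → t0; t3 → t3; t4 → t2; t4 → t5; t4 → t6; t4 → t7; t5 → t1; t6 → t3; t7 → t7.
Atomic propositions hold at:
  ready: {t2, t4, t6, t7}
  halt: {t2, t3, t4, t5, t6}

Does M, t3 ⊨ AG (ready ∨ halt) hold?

Sat(ready ∨ halt) = {t2, t3, t4, t5, t6, t7}
AG (ready ∨ halt): greatest fixpoint, start Z0 = {t2, t3, t4, t5, t6, t7}, keep only states in Sat with every successor in Z. Z1 = {t3, t4, t6, t7}; Z2 = {t3, t6, t7}; fixed.
Sat(AG (ready ∨ halt)) = {t3, t6, t7}
t3 ∈ Sat(AG (ready ∨ halt)) = {t3, t6, t7}, so the formula holds at t3.

Yes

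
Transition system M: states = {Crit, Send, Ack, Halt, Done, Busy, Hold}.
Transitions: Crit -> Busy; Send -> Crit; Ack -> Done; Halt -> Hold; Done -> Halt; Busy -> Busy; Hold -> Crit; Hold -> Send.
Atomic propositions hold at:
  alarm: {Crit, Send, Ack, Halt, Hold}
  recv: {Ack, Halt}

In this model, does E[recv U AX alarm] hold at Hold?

Sat(AX alarm) = {s : every successor in {Crit, Send, Ack, Halt, Hold}} = {Send, Halt, Done, Hold}
E[recv U AX alarm]: least fixpoint, start Z0 = Sat(AX alarm) = {Send, Halt, Done, Hold}, add states in Sat(recv) with some successor in Z. Z1 = {Send, Ack, Halt, Done, Hold}; fixed.
Sat(E[recv U AX alarm]) = {Send, Ack, Halt, Done, Hold}
Hold ∈ Sat(E[recv U AX alarm]) = {Send, Ack, Halt, Done, Hold}, so the formula holds at Hold.

Yes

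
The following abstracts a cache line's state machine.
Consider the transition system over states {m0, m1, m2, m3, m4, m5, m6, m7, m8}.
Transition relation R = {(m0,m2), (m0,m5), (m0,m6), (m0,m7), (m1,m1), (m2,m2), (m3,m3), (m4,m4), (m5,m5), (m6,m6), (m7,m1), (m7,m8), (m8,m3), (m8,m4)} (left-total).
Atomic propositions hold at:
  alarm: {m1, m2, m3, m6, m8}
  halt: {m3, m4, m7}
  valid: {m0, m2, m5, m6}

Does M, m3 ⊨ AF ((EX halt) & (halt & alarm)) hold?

Yes

Sat(EX halt) = {s : some successor in {m3, m4, m7}} = {m0, m3, m4, m8}
Sat(halt & alarm) = {m3}
Sat((EX halt) & (halt & alarm)) = {m3}
AF ((EX halt) & (halt & alarm)): least fixpoint, start Z0 = {m3}, add states with every successor in Z. Already a fixed point.
Sat(AF ((EX halt) & (halt & alarm))) = {m3}
m3 ∈ Sat(AF ((EX halt) & (halt & alarm))) = {m3}, so the formula holds at m3.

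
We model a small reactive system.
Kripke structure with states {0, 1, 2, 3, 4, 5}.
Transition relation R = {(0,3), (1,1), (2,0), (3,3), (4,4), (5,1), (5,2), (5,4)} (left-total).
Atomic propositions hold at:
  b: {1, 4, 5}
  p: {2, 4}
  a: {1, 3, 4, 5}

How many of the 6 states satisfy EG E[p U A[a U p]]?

A[a U p]: least fixpoint, start Z0 = Sat(p) = {2, 4}, add states in Sat(a) with every successor in Z. Already a fixed point.
Sat(A[a U p]) = {2, 4}
E[p U A[a U p]]: least fixpoint, start Z0 = Sat(A[a U p]) = {2, 4}, add states in Sat(p) with some successor in Z. Already a fixed point.
Sat(E[p U A[a U p]]) = {2, 4}
EG E[p U A[a U p]]: greatest fixpoint, start Z0 = {2, 4}, keep only states in Sat with some successor in Z. Z1 = {4}; fixed.
Sat(EG E[p U A[a U p]]) = {4}
|Sat(EG E[p U A[a U p]])| = |{4}| = 1.

1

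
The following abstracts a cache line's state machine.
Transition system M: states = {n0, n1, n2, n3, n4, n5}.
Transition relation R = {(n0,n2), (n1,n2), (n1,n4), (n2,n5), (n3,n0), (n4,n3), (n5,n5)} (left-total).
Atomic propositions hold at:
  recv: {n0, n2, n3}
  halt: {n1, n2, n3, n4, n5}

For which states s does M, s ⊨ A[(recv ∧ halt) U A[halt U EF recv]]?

{n0, n1, n2, n3, n4}

Sat(recv ∧ halt) = {n2, n3}
EF recv: least fixpoint, start Z0 = {n0, n2, n3}, add states with some successor in Z. Z1 = {n0, n1, n2, n3, n4}; fixed.
Sat(EF recv) = {n0, n1, n2, n3, n4}
A[halt U EF recv]: least fixpoint, start Z0 = Sat(EF recv) = {n0, n1, n2, n3, n4}, add states in Sat(halt) with every successor in Z. Already a fixed point.
Sat(A[halt U EF recv]) = {n0, n1, n2, n3, n4}
A[(recv ∧ halt) U A[halt U EF recv]]: least fixpoint, start Z0 = Sat(A[halt U EF recv]) = {n0, n1, n2, n3, n4}, add states in Sat(recv ∧ halt) with every successor in Z. Already a fixed point.
Sat(A[(recv ∧ halt) U A[halt U EF recv]]) = {n0, n1, n2, n3, n4}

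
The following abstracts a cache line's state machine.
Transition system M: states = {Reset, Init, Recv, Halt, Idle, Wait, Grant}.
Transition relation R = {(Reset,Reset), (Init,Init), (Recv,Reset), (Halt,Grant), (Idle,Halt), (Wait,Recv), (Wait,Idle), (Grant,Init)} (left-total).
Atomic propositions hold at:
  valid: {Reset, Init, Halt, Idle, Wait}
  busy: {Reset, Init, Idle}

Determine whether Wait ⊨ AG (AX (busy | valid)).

Sat(busy | valid) = {Reset, Init, Halt, Idle, Wait}
Sat(AX (busy | valid)) = {s : every successor in {Reset, Init, Halt, Idle, Wait}} = {Reset, Init, Recv, Idle, Grant}
AG (AX (busy | valid)): greatest fixpoint, start Z0 = {Reset, Init, Recv, Idle, Grant}, keep only states in Sat with every successor in Z. Z1 = {Reset, Init, Recv, Grant}; fixed.
Sat(AG (AX (busy | valid))) = {Reset, Init, Recv, Grant}
Wait ∉ Sat(AG (AX (busy | valid))) = {Reset, Init, Recv, Grant}, so the formula does not hold at Wait.

No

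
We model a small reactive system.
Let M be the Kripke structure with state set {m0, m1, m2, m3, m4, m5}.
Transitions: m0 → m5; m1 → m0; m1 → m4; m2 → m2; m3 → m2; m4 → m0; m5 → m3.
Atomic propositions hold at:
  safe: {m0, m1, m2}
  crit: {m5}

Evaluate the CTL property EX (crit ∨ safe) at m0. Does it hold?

Sat(crit ∨ safe) = {m0, m1, m2, m5}
Sat(EX (crit ∨ safe)) = {s : some successor in {m0, m1, m2, m5}} = {m0, m1, m2, m3, m4}
m0 ∈ Sat(EX (crit ∨ safe)) = {m0, m1, m2, m3, m4}, so the formula holds at m0.

Yes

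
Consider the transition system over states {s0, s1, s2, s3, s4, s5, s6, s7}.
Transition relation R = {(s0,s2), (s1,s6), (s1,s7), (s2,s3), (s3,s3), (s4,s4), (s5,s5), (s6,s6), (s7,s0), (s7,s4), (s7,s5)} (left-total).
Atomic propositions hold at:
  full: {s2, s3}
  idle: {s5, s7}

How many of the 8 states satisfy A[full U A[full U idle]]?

2

A[full U idle]: least fixpoint, start Z0 = Sat(idle) = {s5, s7}, add states in Sat(full) with every successor in Z. Already a fixed point.
Sat(A[full U idle]) = {s5, s7}
A[full U A[full U idle]]: least fixpoint, start Z0 = Sat(A[full U idle]) = {s5, s7}, add states in Sat(full) with every successor in Z. Already a fixed point.
Sat(A[full U A[full U idle]]) = {s5, s7}
|Sat(A[full U A[full U idle]])| = |{s5, s7}| = 2.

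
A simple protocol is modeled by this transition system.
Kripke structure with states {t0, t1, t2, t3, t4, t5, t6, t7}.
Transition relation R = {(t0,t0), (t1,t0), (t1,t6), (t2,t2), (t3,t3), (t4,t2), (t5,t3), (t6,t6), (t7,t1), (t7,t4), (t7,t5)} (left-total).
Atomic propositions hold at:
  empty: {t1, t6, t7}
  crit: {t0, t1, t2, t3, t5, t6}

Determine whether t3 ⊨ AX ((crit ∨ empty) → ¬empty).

Yes

Sat(crit ∨ empty) = {t0, t1, t2, t3, t5, t6, t7}
Sat(¬empty) = {t0, t2, t3, t4, t5}
Sat((crit ∨ empty) → ¬empty) = {t0, t2, t3, t4, t5}
Sat(AX ((crit ∨ empty) → ¬empty)) = {s : every successor in {t0, t2, t3, t4, t5}} = {t0, t2, t3, t4, t5}
t3 ∈ Sat(AX ((crit ∨ empty) → ¬empty)) = {t0, t2, t3, t4, t5}, so the formula holds at t3.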